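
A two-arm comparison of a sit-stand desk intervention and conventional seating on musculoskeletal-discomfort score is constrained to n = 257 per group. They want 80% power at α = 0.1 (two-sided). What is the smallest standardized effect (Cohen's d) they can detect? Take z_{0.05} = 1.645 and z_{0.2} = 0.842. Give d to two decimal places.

For two independent groups of n = 257 each: d_min = (z_{α/2} + z_β)·√(2/n).
z-sum = 1.645 + 0.842 = 2.487.
d_min = 2.487 × √(2/257) = 2.487 × 0.0882 = 0.219.

d_min ≈ 0.22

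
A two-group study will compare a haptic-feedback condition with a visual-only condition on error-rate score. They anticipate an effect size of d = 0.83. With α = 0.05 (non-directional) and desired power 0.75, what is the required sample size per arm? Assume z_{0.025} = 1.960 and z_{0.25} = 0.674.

For two independent groups with equal n: n = 2·((z_{α/2} + z_β) / d)².
z_{α/2} + z_β = 1.960 + 0.674 = 2.634.
n = 2 × (2.634 / 0.83)² = 2 × 3.173² = 2 × 10.07 = 20.1.
Round up to the next whole participant.

n = 21 per group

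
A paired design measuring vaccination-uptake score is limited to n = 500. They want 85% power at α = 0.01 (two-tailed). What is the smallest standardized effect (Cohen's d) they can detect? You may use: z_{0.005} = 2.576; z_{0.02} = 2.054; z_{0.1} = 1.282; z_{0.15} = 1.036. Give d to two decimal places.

For a single sample (or paired design) of n = 500: d_min = (z_{α/2} + z_β)/√n.
z-sum = 2.576 + 1.036 = 3.612.
d_min = 3.612 / √500 = 3.612 / 22.361 = 0.162.

d_min ≈ 0.16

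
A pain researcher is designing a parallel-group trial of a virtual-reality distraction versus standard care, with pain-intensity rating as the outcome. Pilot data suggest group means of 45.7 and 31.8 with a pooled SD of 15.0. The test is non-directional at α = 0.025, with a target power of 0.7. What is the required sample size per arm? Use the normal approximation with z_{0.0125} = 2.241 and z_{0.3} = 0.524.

Cohen's d = |M₁ − M₂| / SD_pooled = |45.7 − 31.8| / 15.0 = 13.9 / 15.0 = 0.927.
For two independent groups with equal n: n = 2·((z_{α/2} + z_β) / d)².
z_{α/2} + z_β = 2.241 + 0.524 = 2.765.
n = 2 × (2.765 / 0.927)² = 2 × 2.983² = 2 × 8.90 = 17.8.
Round up to the next whole participant.

n = 18 per group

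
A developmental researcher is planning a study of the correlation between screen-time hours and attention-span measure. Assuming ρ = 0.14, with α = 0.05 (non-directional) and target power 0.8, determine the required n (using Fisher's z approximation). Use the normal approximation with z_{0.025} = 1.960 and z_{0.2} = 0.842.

Fisher's z: C = ½·ln((1+r)/(1−r)) = ½·ln(1.3256) = 0.1409.
n = ((z_{α/2} + z_β)/C)² + 3.
(1.960 + 0.842) / 0.1409 = 2.802 / 0.1409 = 19.886.
n = 19.886² + 3 = 395.47 + 3 = 398.5.
Round up.

n = 399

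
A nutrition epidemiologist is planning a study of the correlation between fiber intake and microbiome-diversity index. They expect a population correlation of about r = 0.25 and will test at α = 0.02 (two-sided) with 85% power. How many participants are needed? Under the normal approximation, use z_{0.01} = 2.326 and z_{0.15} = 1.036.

Fisher's z: C = ½·ln((1+r)/(1−r)) = ½·ln(1.6667) = 0.2554.
n = ((z_{α/2} + z_β)/C)² + 3.
(2.326 + 1.036) / 0.2554 = 3.362 / 0.2554 = 13.164.
n = 13.164² + 3 = 173.28 + 3 = 176.3.
Round up.

n = 177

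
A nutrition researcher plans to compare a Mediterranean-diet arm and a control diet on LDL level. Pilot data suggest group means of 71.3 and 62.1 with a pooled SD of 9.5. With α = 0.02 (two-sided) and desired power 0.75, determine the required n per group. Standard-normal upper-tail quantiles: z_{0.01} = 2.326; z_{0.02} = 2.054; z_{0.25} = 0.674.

Cohen's d = |M₁ − M₂| / SD_pooled = |71.3 − 62.1| / 9.5 = 9.2 / 9.5 = 0.968.
For two independent groups with equal n: n = 2·((z_{α/2} + z_β) / d)².
z_{α/2} + z_β = 2.326 + 0.674 = 3.000.
n = 2 × (3.000 / 0.968)² = 2 × 3.099² = 2 × 9.60 = 19.2.
Round up to the next whole participant.

n = 20 per group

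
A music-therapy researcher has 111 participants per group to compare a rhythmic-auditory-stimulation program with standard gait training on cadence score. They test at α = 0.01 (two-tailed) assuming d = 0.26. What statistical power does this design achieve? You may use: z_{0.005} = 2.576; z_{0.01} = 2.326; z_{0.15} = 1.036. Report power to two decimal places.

For two equal groups, power = Φ(d·√(n/2) − z_{α/2}).
d·√(n/2) = 0.26 × √(111/2) = 0.26 × 7.450 = 1.937.
z_β = 1.937 − 2.576 = -0.639.
Power = Φ(-0.639) = 0.261.

power ≈ 0.26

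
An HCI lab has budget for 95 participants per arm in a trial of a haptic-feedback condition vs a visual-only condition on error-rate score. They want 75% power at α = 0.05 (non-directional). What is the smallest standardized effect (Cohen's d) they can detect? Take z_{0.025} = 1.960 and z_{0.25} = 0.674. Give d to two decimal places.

d_min ≈ 0.38

For two independent groups of n = 95 each: d_min = (z_{α/2} + z_β)·√(2/n).
z-sum = 1.960 + 0.674 = 2.634.
d_min = 2.634 × √(2/95) = 2.634 × 0.1451 = 0.382.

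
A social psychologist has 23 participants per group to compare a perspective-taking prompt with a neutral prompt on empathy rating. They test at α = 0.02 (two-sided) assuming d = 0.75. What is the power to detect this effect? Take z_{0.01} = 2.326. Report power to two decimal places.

For two equal groups, power = Φ(d·√(n/2) − z_{α/2}).
d·√(n/2) = 0.75 × √(23/2) = 0.75 × 3.391 = 2.543.
z_β = 2.543 − 2.326 = 0.217.
Power = Φ(0.217) = 0.586.

power ≈ 0.59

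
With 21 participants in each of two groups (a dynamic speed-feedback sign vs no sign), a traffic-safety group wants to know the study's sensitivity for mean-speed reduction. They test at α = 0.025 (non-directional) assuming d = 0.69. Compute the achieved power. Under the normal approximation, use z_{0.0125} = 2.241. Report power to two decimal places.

power ≈ 0.50

For two equal groups, power = Φ(d·√(n/2) − z_{α/2}).
d·√(n/2) = 0.69 × √(21/2) = 0.69 × 3.240 = 2.236.
z_β = 2.236 − 2.241 = -0.005.
Power = Φ(-0.005) = 0.498.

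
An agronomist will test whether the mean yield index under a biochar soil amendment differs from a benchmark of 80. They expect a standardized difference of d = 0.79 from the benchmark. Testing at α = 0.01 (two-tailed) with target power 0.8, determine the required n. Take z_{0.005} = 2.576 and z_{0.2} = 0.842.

n = 19

For a one-sample test: n = ((z_{α/2} + z_β) / d)².
z_{α/2} + z_β = 2.576 + 0.842 = 3.418.
n = (3.418 / 0.79)² = 4.327² = 18.72.
Round up.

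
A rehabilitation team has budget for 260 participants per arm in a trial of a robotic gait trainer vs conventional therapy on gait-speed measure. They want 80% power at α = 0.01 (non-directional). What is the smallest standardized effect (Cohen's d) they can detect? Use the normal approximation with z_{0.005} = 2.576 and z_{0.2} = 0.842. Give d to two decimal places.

For two independent groups of n = 260 each: d_min = (z_{α/2} + z_β)·√(2/n).
z-sum = 2.576 + 0.842 = 3.418.
d_min = 3.418 × √(2/260) = 3.418 × 0.0877 = 0.300.

d_min ≈ 0.30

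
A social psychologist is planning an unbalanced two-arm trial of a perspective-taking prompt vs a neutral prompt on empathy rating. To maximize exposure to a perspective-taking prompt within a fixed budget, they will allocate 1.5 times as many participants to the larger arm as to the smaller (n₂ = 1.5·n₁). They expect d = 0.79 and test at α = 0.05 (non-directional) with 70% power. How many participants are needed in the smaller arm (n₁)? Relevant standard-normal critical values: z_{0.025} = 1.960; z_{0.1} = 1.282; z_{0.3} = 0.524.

With allocation ratio k = n₂/n₁ = 1.5, Var(x̄₁−x̄₂) = σ²(1/n₁ + 1/(k·n₁)) = σ²·(k+1)/(k·n₁).
So n₁ = (1 + 1/k)·((z_{α/2} + z_β)/d)² = 1.667 × (2.484/0.79)².
n₁ = 1.667 × 9.89 = 16.5.
Round up: n₁ = 17, giving n₂ = ⌈1.5 × 17⌉ = ⌈25.5⌉ = 26.

n₁ = 17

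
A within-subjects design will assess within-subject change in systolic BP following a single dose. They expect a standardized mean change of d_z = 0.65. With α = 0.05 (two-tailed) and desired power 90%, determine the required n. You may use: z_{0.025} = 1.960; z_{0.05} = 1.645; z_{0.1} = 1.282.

For a paired (one-sample on differences) test: n = ((z_{α/2} + z_β) / d)².
z_{α/2} + z_β = 1.960 + 1.282 = 3.242.
n = (3.242 / 0.65)² = 4.988² = 24.88.
Round up.

n = 25 pairs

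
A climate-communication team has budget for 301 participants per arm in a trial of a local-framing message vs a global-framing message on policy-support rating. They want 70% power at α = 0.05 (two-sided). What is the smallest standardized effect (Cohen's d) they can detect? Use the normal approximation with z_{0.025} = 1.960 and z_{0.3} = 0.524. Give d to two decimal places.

For two independent groups of n = 301 each: d_min = (z_{α/2} + z_β)·√(2/n).
z-sum = 1.960 + 0.524 = 2.484.
d_min = 2.484 × √(2/301) = 2.484 × 0.0815 = 0.202.

d_min ≈ 0.20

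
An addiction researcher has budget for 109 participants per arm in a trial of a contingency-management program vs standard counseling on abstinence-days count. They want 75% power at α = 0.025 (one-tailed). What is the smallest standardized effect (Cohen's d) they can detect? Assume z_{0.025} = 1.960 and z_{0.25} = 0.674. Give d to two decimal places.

d_min ≈ 0.36

For two independent groups of n = 109 each: d_min = (z_{α} + z_β)·√(2/n).
z-sum = 1.960 + 0.674 = 2.634.
d_min = 2.634 × √(2/109) = 2.634 × 0.1355 = 0.357.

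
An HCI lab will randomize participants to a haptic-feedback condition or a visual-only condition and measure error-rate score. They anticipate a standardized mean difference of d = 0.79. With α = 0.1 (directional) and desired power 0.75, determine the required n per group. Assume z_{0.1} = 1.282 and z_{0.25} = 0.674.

n = 13 per group

For two independent groups with equal n: n = 2·((z_{α} + z_β) / d)².
z_{α} + z_β = 1.282 + 0.674 = 1.956.
n = 2 × (1.956 / 0.79)² = 2 × 2.476² = 2 × 6.13 = 12.3.
Round up to the next whole participant.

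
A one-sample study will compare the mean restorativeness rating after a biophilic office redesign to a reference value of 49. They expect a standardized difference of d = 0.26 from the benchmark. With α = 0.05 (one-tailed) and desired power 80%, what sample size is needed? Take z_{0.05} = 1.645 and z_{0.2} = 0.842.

For a one-sample test: n = ((z_{α} + z_β) / d)².
z_{α} + z_β = 1.645 + 0.842 = 2.487.
n = (2.487 / 0.26)² = 9.565² = 91.50.
Round up.

n = 92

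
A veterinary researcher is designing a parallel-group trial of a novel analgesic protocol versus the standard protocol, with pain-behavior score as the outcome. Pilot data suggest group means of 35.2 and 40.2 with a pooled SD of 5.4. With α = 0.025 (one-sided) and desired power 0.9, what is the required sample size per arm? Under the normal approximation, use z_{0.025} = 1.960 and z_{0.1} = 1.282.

n = 25 per group

Cohen's d = |M₁ − M₂| / SD_pooled = |35.2 − 40.2| / 5.4 = 5.0 / 5.4 = 0.926.
For two independent groups with equal n: n = 2·((z_{α} + z_β) / d)².
z_{α} + z_β = 1.960 + 1.282 = 3.242.
n = 2 × (3.242 / 0.926)² = 2 × 3.501² = 2 × 12.26 = 24.5.
Round up to the next whole participant.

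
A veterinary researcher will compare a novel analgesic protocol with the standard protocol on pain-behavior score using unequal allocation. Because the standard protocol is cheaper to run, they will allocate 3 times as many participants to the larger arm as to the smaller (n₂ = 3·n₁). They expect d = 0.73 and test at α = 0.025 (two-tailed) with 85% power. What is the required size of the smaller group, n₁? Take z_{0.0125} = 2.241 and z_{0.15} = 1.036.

n₁ = 27

With allocation ratio k = n₂/n₁ = 3, Var(x̄₁−x̄₂) = σ²(1/n₁ + 1/(k·n₁)) = σ²·(k+1)/(k·n₁).
So n₁ = (1 + 1/k)·((z_{α/2} + z_β)/d)² = 1.333 × (3.277/0.73)².
n₁ = 1.333 × 20.15 = 26.9.
Round up: n₁ = 27, giving n₂ = 3 × 27 = 81.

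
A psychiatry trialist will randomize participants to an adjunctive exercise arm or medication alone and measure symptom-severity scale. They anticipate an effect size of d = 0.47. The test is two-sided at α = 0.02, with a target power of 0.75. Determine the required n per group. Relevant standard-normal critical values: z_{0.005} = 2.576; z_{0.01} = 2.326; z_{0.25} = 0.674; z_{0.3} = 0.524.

n = 82 per group

For two independent groups with equal n: n = 2·((z_{α/2} + z_β) / d)².
z_{α/2} + z_β = 2.326 + 0.674 = 3.000.
n = 2 × (3.000 / 0.47)² = 2 × 6.383² = 2 × 40.74 = 81.5.
Round up to the next whole participant.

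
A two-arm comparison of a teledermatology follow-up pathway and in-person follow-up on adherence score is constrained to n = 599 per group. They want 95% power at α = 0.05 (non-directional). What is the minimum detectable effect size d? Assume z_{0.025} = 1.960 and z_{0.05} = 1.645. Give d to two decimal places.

For two independent groups of n = 599 each: d_min = (z_{α/2} + z_β)·√(2/n).
z-sum = 1.960 + 1.645 = 3.605.
d_min = 3.605 × √(2/599) = 3.605 × 0.0578 = 0.208.

d_min ≈ 0.21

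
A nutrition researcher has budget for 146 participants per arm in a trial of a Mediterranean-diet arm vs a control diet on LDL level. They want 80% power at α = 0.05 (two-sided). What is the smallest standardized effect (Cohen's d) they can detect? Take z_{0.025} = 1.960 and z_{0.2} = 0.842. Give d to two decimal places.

For two independent groups of n = 146 each: d_min = (z_{α/2} + z_β)·√(2/n).
z-sum = 1.960 + 0.842 = 2.802.
d_min = 2.802 × √(2/146) = 2.802 × 0.1170 = 0.328.

d_min ≈ 0.33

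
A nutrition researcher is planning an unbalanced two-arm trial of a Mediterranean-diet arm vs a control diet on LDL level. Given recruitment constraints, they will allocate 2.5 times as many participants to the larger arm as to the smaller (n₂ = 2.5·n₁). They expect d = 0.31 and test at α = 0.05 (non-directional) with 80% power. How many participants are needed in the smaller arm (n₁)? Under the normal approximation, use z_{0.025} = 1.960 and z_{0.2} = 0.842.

n₁ = 115

With allocation ratio k = n₂/n₁ = 2.5, Var(x̄₁−x̄₂) = σ²(1/n₁ + 1/(k·n₁)) = σ²·(k+1)/(k·n₁).
So n₁ = (1 + 1/k)·((z_{α/2} + z_β)/d)² = 1.400 × (2.802/0.31)².
n₁ = 1.400 × 81.70 = 114.4.
Round up: n₁ = 115, giving n₂ = ⌈2.5 × 115⌉ = ⌈287.5⌉ = 288.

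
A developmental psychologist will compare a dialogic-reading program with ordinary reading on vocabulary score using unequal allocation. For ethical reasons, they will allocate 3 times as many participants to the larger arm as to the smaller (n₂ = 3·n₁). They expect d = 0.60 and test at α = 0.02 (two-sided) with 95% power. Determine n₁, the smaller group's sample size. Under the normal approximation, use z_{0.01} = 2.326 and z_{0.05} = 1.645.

n₁ = 59

With allocation ratio k = n₂/n₁ = 3, Var(x̄₁−x̄₂) = σ²(1/n₁ + 1/(k·n₁)) = σ²·(k+1)/(k·n₁).
So n₁ = (1 + 1/k)·((z_{α/2} + z_β)/d)² = 1.333 × (3.971/0.60)².
n₁ = 1.333 × 43.80 = 58.4.
Round up: n₁ = 59, giving n₂ = 3 × 59 = 177.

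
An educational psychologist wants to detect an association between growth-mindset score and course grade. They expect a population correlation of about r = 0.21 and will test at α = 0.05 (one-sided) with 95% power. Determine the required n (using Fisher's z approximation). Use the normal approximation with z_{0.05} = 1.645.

Fisher's z: C = ½·ln((1+r)/(1−r)) = ½·ln(1.5316) = 0.2132.
n = ((z_{α} + z_β)/C)² + 3.
(1.645 + 1.645) / 0.2132 = 3.290 / 0.2132 = 15.432.
n = 15.432² + 3 = 238.13 + 3 = 241.1.
Round up.

n = 242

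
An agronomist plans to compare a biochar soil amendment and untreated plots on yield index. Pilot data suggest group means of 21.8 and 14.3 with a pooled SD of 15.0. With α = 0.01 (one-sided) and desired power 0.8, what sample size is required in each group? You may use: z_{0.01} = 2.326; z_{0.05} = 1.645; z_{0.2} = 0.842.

n = 81 per group

Cohen's d = |M₁ − M₂| / SD_pooled = |21.8 − 14.3| / 15.0 = 7.5 / 15.0 = 0.500.
For two independent groups with equal n: n = 2·((z_{α} + z_β) / d)².
z_{α} + z_β = 2.326 + 0.842 = 3.168.
n = 2 × (3.168 / 0.500)² = 2 × 6.336² = 2 × 40.14 = 80.3.
Round up to the next whole participant.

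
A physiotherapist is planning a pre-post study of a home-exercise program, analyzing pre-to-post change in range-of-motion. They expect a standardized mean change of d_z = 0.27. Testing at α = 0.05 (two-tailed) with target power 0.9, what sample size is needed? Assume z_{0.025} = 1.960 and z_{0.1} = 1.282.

n = 145 pairs

For a paired (one-sample on differences) test: n = ((z_{α/2} + z_β) / d)².
z_{α/2} + z_β = 1.960 + 1.282 = 3.242.
n = (3.242 / 0.27)² = 12.007² = 144.18.
Round up.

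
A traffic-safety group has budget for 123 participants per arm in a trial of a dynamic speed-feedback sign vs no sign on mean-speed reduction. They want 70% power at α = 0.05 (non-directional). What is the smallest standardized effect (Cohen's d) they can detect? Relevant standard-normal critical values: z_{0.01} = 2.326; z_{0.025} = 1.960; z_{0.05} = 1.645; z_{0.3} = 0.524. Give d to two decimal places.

For two independent groups of n = 123 each: d_min = (z_{α/2} + z_β)·√(2/n).
z-sum = 1.960 + 0.524 = 2.484.
d_min = 2.484 × √(2/123) = 2.484 × 0.1275 = 0.317.

d_min ≈ 0.32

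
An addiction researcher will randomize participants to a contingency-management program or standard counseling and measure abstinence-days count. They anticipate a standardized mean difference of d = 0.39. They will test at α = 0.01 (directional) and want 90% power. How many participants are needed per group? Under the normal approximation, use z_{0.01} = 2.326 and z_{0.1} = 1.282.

For two independent groups with equal n: n = 2·((z_{α} + z_β) / d)².
z_{α} + z_β = 2.326 + 1.282 = 3.608.
n = 2 × (3.608 / 0.39)² = 2 × 9.251² = 2 × 85.59 = 171.2.
Round up to the next whole participant.

n = 172 per group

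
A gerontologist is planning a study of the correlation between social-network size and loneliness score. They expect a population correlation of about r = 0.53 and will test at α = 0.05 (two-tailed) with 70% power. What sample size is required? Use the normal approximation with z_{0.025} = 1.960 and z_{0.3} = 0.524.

n = 21

Fisher's z: C = ½·ln((1+r)/(1−r)) = ½·ln(3.2553) = 0.5901.
n = ((z_{α/2} + z_β)/C)² + 3.
(1.960 + 0.524) / 0.5901 = 2.484 / 0.5901 = 4.209.
n = 4.209² + 3 = 17.72 + 3 = 20.7.
Round up.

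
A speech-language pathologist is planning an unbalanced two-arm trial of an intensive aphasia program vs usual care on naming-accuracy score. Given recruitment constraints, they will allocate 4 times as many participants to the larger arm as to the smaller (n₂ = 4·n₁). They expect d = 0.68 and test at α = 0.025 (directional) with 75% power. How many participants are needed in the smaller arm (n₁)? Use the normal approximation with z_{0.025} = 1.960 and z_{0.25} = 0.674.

With allocation ratio k = n₂/n₁ = 4, Var(x̄₁−x̄₂) = σ²(1/n₁ + 1/(k·n₁)) = σ²·(k+1)/(k·n₁).
So n₁ = (1 + 1/k)·((z_{α} + z_β)/d)² = 1.250 × (2.634/0.68)².
n₁ = 1.250 × 15.00 = 18.8.
Round up: n₁ = 19, giving n₂ = 4 × 19 = 76.

n₁ = 19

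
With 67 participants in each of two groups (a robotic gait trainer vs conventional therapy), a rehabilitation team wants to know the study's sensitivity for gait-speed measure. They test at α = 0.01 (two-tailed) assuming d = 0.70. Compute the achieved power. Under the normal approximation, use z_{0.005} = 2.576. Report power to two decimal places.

For two equal groups, power = Φ(d·√(n/2) − z_{α/2}).
d·√(n/2) = 0.70 × √(67/2) = 0.70 × 5.788 = 4.052.
z_β = 4.052 − 2.576 = 1.476.
Power = Φ(1.476) = 0.930.

power ≈ 0.93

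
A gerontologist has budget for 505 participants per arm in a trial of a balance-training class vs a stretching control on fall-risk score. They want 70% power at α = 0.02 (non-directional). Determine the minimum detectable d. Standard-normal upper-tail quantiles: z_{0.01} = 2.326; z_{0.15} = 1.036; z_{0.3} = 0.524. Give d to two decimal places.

For two independent groups of n = 505 each: d_min = (z_{α/2} + z_β)·√(2/n).
z-sum = 2.326 + 0.524 = 2.850.
d_min = 2.850 × √(2/505) = 2.850 × 0.0629 = 0.179.

d_min ≈ 0.18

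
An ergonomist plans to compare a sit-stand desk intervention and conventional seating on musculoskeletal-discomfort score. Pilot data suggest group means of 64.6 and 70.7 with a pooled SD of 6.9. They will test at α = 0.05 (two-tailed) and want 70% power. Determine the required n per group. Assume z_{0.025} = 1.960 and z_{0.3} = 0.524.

n = 16 per group

Cohen's d = |M₁ − M₂| / SD_pooled = |64.6 − 70.7| / 6.9 = 6.1 / 6.9 = 0.884.
For two independent groups with equal n: n = 2·((z_{α/2} + z_β) / d)².
z_{α/2} + z_β = 1.960 + 0.524 = 2.484.
n = 2 × (2.484 / 0.884)² = 2 × 2.810² = 2 × 7.90 = 15.8.
Round up to the next whole participant.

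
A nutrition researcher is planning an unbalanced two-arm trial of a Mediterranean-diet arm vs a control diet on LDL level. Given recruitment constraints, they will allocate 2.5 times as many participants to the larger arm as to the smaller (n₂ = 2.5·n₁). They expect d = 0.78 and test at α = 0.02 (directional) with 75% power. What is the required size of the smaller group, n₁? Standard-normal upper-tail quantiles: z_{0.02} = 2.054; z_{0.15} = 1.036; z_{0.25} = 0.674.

n₁ = 18

With allocation ratio k = n₂/n₁ = 2.5, Var(x̄₁−x̄₂) = σ²(1/n₁ + 1/(k·n₁)) = σ²·(k+1)/(k·n₁).
So n₁ = (1 + 1/k)·((z_{α} + z_β)/d)² = 1.400 × (2.728/0.78)².
n₁ = 1.400 × 12.23 = 17.1.
Round up: n₁ = 18, giving n₂ = 2.5 × 18 = 45.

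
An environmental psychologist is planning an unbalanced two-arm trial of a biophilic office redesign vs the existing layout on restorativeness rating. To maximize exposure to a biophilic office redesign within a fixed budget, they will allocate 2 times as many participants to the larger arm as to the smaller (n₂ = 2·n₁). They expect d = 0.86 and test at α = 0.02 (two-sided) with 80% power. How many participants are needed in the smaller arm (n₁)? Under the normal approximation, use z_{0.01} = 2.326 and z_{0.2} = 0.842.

n₁ = 21

With allocation ratio k = n₂/n₁ = 2, Var(x̄₁−x̄₂) = σ²(1/n₁ + 1/(k·n₁)) = σ²·(k+1)/(k·n₁).
So n₁ = (1 + 1/k)·((z_{α/2} + z_β)/d)² = 1.500 × (3.168/0.86)².
n₁ = 1.500 × 13.57 = 20.4.
Round up: n₁ = 21, giving n₂ = 2 × 21 = 42.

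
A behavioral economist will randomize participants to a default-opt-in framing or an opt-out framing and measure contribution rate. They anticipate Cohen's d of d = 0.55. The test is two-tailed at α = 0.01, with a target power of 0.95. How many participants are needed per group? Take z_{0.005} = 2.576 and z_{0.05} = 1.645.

n = 118 per group

For two independent groups with equal n: n = 2·((z_{α/2} + z_β) / d)².
z_{α/2} + z_β = 2.576 + 1.645 = 4.221.
n = 2 × (4.221 / 0.55)² = 2 × 7.675² = 2 × 58.90 = 117.8.
Round up to the next whole participant.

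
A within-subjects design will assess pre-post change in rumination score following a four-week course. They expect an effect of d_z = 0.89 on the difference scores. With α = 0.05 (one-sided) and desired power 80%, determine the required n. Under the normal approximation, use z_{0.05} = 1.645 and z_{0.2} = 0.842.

For a paired (one-sample on differences) test: n = ((z_{α} + z_β) / d)².
z_{α} + z_β = 1.645 + 0.842 = 2.487.
n = (2.487 / 0.89)² = 2.794² = 7.81.
Round up.

n = 8 pairs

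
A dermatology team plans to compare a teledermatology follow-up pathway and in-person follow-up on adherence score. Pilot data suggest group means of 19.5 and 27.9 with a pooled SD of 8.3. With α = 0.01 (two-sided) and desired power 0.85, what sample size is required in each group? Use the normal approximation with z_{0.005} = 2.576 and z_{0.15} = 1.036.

n = 26 per group

Cohen's d = |M₁ − M₂| / SD_pooled = |19.5 − 27.9| / 8.3 = 8.4 / 8.3 = 1.012.
For two independent groups with equal n: n = 2·((z_{α/2} + z_β) / d)².
z_{α/2} + z_β = 2.576 + 1.036 = 3.612.
n = 2 × (3.612 / 1.012)² = 2 × 3.569² = 2 × 12.74 = 25.5.
Round up to the next whole participant.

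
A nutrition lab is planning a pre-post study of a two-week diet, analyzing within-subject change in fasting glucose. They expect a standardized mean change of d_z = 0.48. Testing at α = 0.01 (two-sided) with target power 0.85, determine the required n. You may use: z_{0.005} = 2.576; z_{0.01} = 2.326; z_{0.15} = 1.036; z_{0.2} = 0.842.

n = 57 pairs

For a paired (one-sample on differences) test: n = ((z_{α/2} + z_β) / d)².
z_{α/2} + z_β = 2.576 + 1.036 = 3.612.
n = (3.612 / 0.48)² = 7.525² = 56.63.
Round up.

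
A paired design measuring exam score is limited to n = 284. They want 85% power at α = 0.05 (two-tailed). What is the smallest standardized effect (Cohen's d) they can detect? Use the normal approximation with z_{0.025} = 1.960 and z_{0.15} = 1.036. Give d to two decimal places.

For a single sample (or paired design) of n = 284: d_min = (z_{α/2} + z_β)/√n.
z-sum = 1.960 + 1.036 = 2.996.
d_min = 2.996 / √284 = 2.996 / 16.852 = 0.178.

d_min ≈ 0.18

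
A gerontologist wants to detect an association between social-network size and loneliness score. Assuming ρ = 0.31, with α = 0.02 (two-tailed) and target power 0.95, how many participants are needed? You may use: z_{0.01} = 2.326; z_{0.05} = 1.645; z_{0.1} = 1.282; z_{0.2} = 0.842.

Fisher's z: C = ½·ln((1+r)/(1−r)) = ½·ln(1.8986) = 0.3205.
n = ((z_{α/2} + z_β)/C)² + 3.
(2.326 + 1.645) / 0.3205 = 3.971 / 0.3205 = 12.390.
n = 12.390² + 3 = 153.51 + 3 = 156.5.
Round up.

n = 157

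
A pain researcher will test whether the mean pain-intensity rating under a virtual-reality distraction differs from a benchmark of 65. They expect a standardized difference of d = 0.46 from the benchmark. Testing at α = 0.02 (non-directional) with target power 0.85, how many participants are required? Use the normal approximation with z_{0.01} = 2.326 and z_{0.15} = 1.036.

For a one-sample test: n = ((z_{α/2} + z_β) / d)².
z_{α/2} + z_β = 2.326 + 1.036 = 3.362.
n = (3.362 / 0.46)² = 7.309² = 53.42.
Round up.

n = 54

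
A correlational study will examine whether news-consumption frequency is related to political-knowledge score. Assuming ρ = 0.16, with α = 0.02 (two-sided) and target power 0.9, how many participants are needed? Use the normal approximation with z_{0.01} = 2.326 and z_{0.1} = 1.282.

n = 503

Fisher's z: C = ½·ln((1+r)/(1−r)) = ½·ln(1.3810) = 0.1614.
n = ((z_{α/2} + z_β)/C)² + 3.
(2.326 + 1.282) / 0.1614 = 3.608 / 0.1614 = 22.354.
n = 22.354² + 3 = 499.72 + 3 = 502.7.
Round up.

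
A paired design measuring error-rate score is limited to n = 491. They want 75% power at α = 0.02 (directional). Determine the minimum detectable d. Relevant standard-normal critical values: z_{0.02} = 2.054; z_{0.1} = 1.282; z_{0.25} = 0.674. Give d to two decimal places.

For a single sample (or paired design) of n = 491: d_min = (z_{α} + z_β)/√n.
z-sum = 2.054 + 0.674 = 2.728.
d_min = 2.728 / √491 = 2.728 / 22.159 = 0.123.

d_min ≈ 0.12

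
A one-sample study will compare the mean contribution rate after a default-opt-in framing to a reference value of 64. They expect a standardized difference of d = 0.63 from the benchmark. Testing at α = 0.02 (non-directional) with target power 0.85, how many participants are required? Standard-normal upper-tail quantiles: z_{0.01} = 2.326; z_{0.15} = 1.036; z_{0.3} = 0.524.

n = 29

For a one-sample test: n = ((z_{α/2} + z_β) / d)².
z_{α/2} + z_β = 2.326 + 1.036 = 3.362.
n = (3.362 / 0.63)² = 5.337² = 28.48.
Round up.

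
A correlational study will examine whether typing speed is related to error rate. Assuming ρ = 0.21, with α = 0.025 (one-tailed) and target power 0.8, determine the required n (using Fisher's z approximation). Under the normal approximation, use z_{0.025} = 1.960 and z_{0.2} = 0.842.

Fisher's z: C = ½·ln((1+r)/(1−r)) = ½·ln(1.5316) = 0.2132.
n = ((z_{α} + z_β)/C)² + 3.
(1.960 + 0.842) / 0.2132 = 2.802 / 0.2132 = 13.143.
n = 13.143² + 3 = 172.73 + 3 = 175.7.
Round up.

n = 176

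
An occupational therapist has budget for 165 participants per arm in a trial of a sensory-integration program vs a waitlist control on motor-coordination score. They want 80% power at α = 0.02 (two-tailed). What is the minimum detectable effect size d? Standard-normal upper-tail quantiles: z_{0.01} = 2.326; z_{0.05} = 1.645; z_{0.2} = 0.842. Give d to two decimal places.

For two independent groups of n = 165 each: d_min = (z_{α/2} + z_β)·√(2/n).
z-sum = 2.326 + 0.842 = 3.168.
d_min = 3.168 × √(2/165) = 3.168 × 0.1101 = 0.349.

d_min ≈ 0.35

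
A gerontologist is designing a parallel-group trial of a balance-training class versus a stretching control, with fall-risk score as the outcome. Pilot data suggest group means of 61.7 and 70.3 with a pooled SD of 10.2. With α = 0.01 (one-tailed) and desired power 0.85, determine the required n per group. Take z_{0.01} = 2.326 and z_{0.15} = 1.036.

Cohen's d = |M₁ − M₂| / SD_pooled = |61.7 − 70.3| / 10.2 = 8.6 / 10.2 = 0.843.
For two independent groups with equal n: n = 2·((z_{α} + z_β) / d)².
z_{α} + z_β = 2.326 + 1.036 = 3.362.
n = 2 × (3.362 / 0.843)² = 2 × 3.988² = 2 × 15.91 = 31.8.
Round up to the next whole participant.

n = 32 per group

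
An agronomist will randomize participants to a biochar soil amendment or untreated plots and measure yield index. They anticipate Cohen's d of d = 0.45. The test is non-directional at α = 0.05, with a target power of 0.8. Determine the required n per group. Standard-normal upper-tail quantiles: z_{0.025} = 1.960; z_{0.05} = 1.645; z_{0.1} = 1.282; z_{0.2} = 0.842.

n = 78 per group

For two independent groups with equal n: n = 2·((z_{α/2} + z_β) / d)².
z_{α/2} + z_β = 1.960 + 0.842 = 2.802.
n = 2 × (2.802 / 0.45)² = 2 × 6.227² = 2 × 38.77 = 77.5.
Round up to the next whole participant.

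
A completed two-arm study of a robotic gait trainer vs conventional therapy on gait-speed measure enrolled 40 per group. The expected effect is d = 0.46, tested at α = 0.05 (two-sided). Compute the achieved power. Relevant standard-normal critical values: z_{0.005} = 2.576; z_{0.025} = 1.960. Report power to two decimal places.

For two equal groups, power = Φ(d·√(n/2) − z_{α/2}).
d·√(n/2) = 0.46 × √(40/2) = 0.46 × 4.472 = 2.057.
z_β = 2.057 − 1.960 = 0.097.
Power = Φ(0.097) = 0.539.

power ≈ 0.54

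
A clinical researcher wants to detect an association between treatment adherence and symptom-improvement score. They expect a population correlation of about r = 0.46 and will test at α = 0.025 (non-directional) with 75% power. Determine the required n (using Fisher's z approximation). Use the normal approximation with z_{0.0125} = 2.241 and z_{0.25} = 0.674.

n = 38

Fisher's z: C = ½·ln((1+r)/(1−r)) = ½·ln(2.7037) = 0.4973.
n = ((z_{α/2} + z_β)/C)² + 3.
(2.241 + 0.674) / 0.4973 = 2.915 / 0.4973 = 5.862.
n = 5.862² + 3 = 34.36 + 3 = 37.4.
Round up.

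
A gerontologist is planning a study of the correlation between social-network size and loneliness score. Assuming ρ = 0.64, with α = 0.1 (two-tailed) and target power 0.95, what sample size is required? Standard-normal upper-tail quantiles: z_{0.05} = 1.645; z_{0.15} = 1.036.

n = 22

Fisher's z: C = ½·ln((1+r)/(1−r)) = ½·ln(4.5556) = 0.7582.
n = ((z_{α/2} + z_β)/C)² + 3.
(1.645 + 1.645) / 0.7582 = 3.290 / 0.7582 = 4.339.
n = 4.339² + 3 = 18.83 + 3 = 21.8.
Round up.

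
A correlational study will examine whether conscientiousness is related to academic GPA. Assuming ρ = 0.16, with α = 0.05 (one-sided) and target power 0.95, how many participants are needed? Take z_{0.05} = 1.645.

Fisher's z: C = ½·ln((1+r)/(1−r)) = ½·ln(1.3810) = 0.1614.
n = ((z_{α} + z_β)/C)² + 3.
(1.645 + 1.645) / 0.1614 = 3.290 / 0.1614 = 20.384.
n = 20.384² + 3 = 415.51 + 3 = 418.5.
Round up.

n = 419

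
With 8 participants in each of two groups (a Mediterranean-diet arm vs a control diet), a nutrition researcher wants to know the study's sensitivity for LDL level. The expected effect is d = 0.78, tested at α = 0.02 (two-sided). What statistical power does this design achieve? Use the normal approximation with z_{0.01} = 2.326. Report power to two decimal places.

power ≈ 0.22

For two equal groups, power = Φ(d·√(n/2) − z_{α/2}).
d·√(n/2) = 0.78 × √(8/2) = 0.78 × 2.000 = 1.560.
z_β = 1.560 − 2.326 = -0.766.
Power = Φ(-0.766) = 0.222.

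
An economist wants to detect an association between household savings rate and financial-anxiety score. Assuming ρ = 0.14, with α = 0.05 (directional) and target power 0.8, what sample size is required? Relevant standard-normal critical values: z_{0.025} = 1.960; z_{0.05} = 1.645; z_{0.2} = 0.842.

Fisher's z: C = ½·ln((1+r)/(1−r)) = ½·ln(1.3256) = 0.1409.
n = ((z_{α} + z_β)/C)² + 3.
(1.645 + 0.842) / 0.1409 = 2.487 / 0.1409 = 17.651.
n = 17.651² + 3 = 311.55 + 3 = 314.6.
Round up.

n = 315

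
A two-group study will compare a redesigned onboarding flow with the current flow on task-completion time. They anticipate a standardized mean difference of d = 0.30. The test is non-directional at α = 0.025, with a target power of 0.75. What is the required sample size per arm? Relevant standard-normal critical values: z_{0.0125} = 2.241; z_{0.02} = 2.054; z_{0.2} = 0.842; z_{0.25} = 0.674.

n = 189 per group

For two independent groups with equal n: n = 2·((z_{α/2} + z_β) / d)².
z_{α/2} + z_β = 2.241 + 0.674 = 2.915.
n = 2 × (2.915 / 0.30)² = 2 × 9.717² = 2 × 94.41 = 188.8.
Round up to the next whole participant.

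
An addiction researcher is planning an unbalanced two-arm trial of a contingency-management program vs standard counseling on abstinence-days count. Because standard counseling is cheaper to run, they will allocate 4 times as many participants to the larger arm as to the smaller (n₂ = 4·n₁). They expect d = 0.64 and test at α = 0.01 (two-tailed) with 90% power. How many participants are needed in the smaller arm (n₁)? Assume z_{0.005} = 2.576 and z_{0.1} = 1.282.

n₁ = 46

With allocation ratio k = n₂/n₁ = 4, Var(x̄₁−x̄₂) = σ²(1/n₁ + 1/(k·n₁)) = σ²·(k+1)/(k·n₁).
So n₁ = (1 + 1/k)·((z_{α/2} + z_β)/d)² = 1.250 × (3.858/0.64)².
n₁ = 1.250 × 36.34 = 45.4.
Round up: n₁ = 46, giving n₂ = 4 × 46 = 184.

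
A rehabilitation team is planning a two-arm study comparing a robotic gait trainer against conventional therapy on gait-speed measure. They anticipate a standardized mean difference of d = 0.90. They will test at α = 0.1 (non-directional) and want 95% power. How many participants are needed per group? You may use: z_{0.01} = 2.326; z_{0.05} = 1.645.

For two independent groups with equal n: n = 2·((z_{α/2} + z_β) / d)².
z_{α/2} + z_β = 1.645 + 1.645 = 3.290.
n = 2 × (3.290 / 0.90)² = 2 × 3.656² = 2 × 13.36 = 26.7.
Round up to the next whole participant.

n = 27 per group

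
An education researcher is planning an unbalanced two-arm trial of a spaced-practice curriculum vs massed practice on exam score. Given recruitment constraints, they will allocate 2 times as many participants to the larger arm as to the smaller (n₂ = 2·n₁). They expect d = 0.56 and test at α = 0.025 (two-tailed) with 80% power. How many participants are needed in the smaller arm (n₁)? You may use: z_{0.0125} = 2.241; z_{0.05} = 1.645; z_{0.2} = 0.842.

With allocation ratio k = n₂/n₁ = 2, Var(x̄₁−x̄₂) = σ²(1/n₁ + 1/(k·n₁)) = σ²·(k+1)/(k·n₁).
So n₁ = (1 + 1/k)·((z_{α/2} + z_β)/d)² = 1.500 × (3.083/0.56)².
n₁ = 1.500 × 30.31 = 45.5.
Round up: n₁ = 46, giving n₂ = 2 × 46 = 92.

n₁ = 46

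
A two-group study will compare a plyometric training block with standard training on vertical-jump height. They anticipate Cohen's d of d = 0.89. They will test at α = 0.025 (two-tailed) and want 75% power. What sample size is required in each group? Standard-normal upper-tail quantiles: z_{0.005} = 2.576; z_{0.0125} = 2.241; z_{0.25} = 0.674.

For two independent groups with equal n: n = 2·((z_{α/2} + z_β) / d)².
z_{α/2} + z_β = 2.241 + 0.674 = 2.915.
n = 2 × (2.915 / 0.89)² = 2 × 3.275² = 2 × 10.73 = 21.5.
Round up to the next whole participant.

n = 22 per group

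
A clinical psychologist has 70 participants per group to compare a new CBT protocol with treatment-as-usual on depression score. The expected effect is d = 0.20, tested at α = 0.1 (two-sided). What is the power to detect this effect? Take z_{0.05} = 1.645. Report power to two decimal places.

For two equal groups, power = Φ(d·√(n/2) − z_{α/2}).
d·√(n/2) = 0.20 × √(70/2) = 0.20 × 5.916 = 1.183.
z_β = 1.183 − 1.645 = -0.462.
Power = Φ(-0.462) = 0.322.

power ≈ 0.32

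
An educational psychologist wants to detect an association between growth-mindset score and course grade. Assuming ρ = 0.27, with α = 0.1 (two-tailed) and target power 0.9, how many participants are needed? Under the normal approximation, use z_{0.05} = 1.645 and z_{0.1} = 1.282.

n = 115

Fisher's z: C = ½·ln((1+r)/(1−r)) = ½·ln(1.7397) = 0.2769.
n = ((z_{α/2} + z_β)/C)² + 3.
(1.645 + 1.282) / 0.2769 = 2.927 / 0.2769 = 10.571.
n = 10.571² + 3 = 111.74 + 3 = 114.7.
Round up.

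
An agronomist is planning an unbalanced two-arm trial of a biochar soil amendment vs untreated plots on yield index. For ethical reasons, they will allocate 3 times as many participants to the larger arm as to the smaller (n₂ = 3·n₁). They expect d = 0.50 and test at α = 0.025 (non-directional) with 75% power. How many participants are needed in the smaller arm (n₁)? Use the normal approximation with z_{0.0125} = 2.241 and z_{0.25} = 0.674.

With allocation ratio k = n₂/n₁ = 3, Var(x̄₁−x̄₂) = σ²(1/n₁ + 1/(k·n₁)) = σ²·(k+1)/(k·n₁).
So n₁ = (1 + 1/k)·((z_{α/2} + z_β)/d)² = 1.333 × (2.915/0.50)².
n₁ = 1.333 × 33.99 = 45.3.
Round up: n₁ = 46, giving n₂ = 3 × 46 = 138.

n₁ = 46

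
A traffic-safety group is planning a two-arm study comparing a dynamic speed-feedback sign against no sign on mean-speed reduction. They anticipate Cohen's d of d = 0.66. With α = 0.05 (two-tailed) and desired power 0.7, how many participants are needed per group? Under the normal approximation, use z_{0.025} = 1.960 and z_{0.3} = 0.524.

For two independent groups with equal n: n = 2·((z_{α/2} + z_β) / d)².
z_{α/2} + z_β = 1.960 + 0.524 = 2.484.
n = 2 × (2.484 / 0.66)² = 2 × 3.764² = 2 × 14.16 = 28.3.
Round up to the next whole participant.

n = 29 per group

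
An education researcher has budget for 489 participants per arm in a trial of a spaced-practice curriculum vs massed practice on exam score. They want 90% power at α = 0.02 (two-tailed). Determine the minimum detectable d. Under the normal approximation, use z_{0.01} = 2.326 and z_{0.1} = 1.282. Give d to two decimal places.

For two independent groups of n = 489 each: d_min = (z_{α/2} + z_β)·√(2/n).
z-sum = 2.326 + 1.282 = 3.608.
d_min = 3.608 × √(2/489) = 3.608 × 0.0640 = 0.231.

d_min ≈ 0.23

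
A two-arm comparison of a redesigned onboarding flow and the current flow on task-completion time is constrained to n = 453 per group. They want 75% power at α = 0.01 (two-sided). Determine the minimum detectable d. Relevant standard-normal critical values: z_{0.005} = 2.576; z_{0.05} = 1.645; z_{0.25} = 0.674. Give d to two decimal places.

d_min ≈ 0.22

For two independent groups of n = 453 each: d_min = (z_{α/2} + z_β)·√(2/n).
z-sum = 2.576 + 0.674 = 3.250.
d_min = 3.250 × √(2/453) = 3.250 × 0.0664 = 0.216.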